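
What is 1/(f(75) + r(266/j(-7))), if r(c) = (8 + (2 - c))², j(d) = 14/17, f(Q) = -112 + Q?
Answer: 1/97932 ≈ 1.0211e-5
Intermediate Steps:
j(d) = 14/17 (j(d) = 14*(1/17) = 14/17)
r(c) = (10 - c)²
1/(f(75) + r(266/j(-7))) = 1/((-112 + 75) + (-10 + 266/(14/17))²) = 1/(-37 + (-10 + 266*(17/14))²) = 1/(-37 + (-10 + 323)²) = 1/(-37 + 313²) = 1/(-37 + 97969) = 1/97932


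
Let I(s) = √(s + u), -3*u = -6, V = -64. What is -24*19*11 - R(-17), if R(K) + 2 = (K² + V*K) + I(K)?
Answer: -6391 - I*√15 ≈ -6391.0 - 3.873*I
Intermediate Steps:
u = 2 (u = -⅓*(-6) = 2)
I(s) = √(2 + s) (I(s) = √(s + 2) = √(2 + s))
R(K) = -2 + K² + √(2 + K) - 64*K (R(K) = -2 + ((K² - 64*K) + √(2 + K)) = -2 + (K² + √(2 + K) - 64*K) = -2 + K² + √(2 + K) - 64*K)
-24*19*11 - R(-17) = -24*19*11 - (-2 + (-17)² + √(2 - 17) - 64*(-17)) = -456*11 - (-2 + 289 + √(-15) + 1088) = -5016 - (-2 + 289 + I*√15 + 1088) = -5016 - (1375 + I*√15) = -5016 + (-1375 - I*√15) = -6391 - I*√15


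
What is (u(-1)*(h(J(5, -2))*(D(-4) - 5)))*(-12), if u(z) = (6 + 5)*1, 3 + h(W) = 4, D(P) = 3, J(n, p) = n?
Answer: 264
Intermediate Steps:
h(W) = 1 (h(W) = -3 + 4 = 1)
u(z) = 11 (u(z) = 11*1 = 11)
(u(-1)*(h(J(5, -2))*(D(-4) - 5)))*(-12) = (11*(1*(3 - 5)))*(-12) = (11*(1*(-2)))*(-12) = (11*(-2))*(-12) = -22*(-12) = 264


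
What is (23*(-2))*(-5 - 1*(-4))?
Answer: 46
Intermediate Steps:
(23*(-2))*(-5 - 1*(-4)) = -46*(-5 + 4) = -46*(-1) = 46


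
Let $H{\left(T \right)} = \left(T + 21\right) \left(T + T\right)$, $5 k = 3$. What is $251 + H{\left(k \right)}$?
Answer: $\frac{6923}{25} \approx 276.92$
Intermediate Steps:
$k = \frac{3}{5}$ ($k = \frac{1}{5} \cdot 3 = \frac{3}{5} \approx 0.6$)
$H{\left(T \right)} = 2 T \left(21 + T\right)$ ($H{\left(T \right)} = \left(21 + T\right) 2 T = 2 T \left(21 + T\right)$)
$251 + H{\left(k \right)} = 251 + 2 \cdot \frac{3}{5} \left(21 + \frac{3}{5}\right) = 251 + 2 \cdot \frac{3}{5} \cdot \frac{108}{5} = 251 + \frac{648}{25} = \frac{6923}{25}$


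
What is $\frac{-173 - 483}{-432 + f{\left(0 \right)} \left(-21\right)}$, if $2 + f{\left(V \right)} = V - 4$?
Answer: $\frac{328}{153} \approx 2.1438$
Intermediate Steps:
$f{\left(V \right)} = -6 + V$ ($f{\left(V \right)} = -2 + \left(V - 4\right) = -2 + \left(-4 + V\right) = -6 + V$)
$\frac{-173 - 483}{-432 + f{\left(0 \right)} \left(-21\right)} = \frac{-173 - 483}{-432 + \left(-6 + 0\right) \left(-21\right)} = - \frac{656}{-432 - -126} = - \frac{656}{-432 + 126} = - \frac{656}{-306} = \left(-656\right) \left(- \frac{1}{306}\right) = \frac{328}{153}$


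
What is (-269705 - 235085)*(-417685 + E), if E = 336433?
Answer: 41015197080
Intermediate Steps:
(-269705 - 235085)*(-417685 + E) = (-269705 - 235085)*(-417685 + 336433) = -504790*(-81252) = 41015197080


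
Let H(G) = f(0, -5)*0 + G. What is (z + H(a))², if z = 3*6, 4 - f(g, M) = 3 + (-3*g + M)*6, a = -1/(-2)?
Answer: 1369/4 ≈ 342.25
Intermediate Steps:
a = ½ (a = -1*(-½) = ½ ≈ 0.50000)
f(g, M) = 1 - 6*M + 18*g (f(g, M) = 4 - (3 + (-3*g + M)*6) = 4 - (3 + (M - 3*g)*6) = 4 - (3 + (-18*g + 6*M)) = 4 - (3 - 18*g + 6*M) = 4 + (-3 - 6*M + 18*g) = 1 - 6*M + 18*g)
z = 18
H(G) = G (H(G) = (1 - 6*(-5) + 18*0)*0 + G = (1 + 30 + 0)*0 + G = 31*0 + G = 0 + G = G)
(z + H(a))² = (18 + ½)² = (37/2)² = 1369/4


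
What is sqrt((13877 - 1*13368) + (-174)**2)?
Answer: sqrt(30785) ≈ 175.46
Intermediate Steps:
sqrt((13877 - 1*13368) + (-174)**2) = sqrt((13877 - 13368) + 30276) = sqrt(509 + 30276) = sqrt(30785)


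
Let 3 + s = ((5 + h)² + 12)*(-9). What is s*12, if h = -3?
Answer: -1764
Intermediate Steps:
s = -147 (s = -3 + ((5 - 3)² + 12)*(-9) = -3 + (2² + 12)*(-9) = -3 + (4 + 12)*(-9) = -3 + 16*(-9) = -3 - 144 = -147)
s*12 = -147*12 = -1764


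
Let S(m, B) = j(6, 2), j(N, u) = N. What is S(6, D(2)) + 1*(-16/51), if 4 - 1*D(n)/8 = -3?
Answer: 290/51 ≈ 5.6863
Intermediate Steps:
D(n) = 56 (D(n) = 32 - 8*(-3) = 32 + 24 = 56)
S(m, B) = 6
S(6, D(2)) + 1*(-16/51) = 6 + 1*(-16/51) = 6 - 16/51 = 290/51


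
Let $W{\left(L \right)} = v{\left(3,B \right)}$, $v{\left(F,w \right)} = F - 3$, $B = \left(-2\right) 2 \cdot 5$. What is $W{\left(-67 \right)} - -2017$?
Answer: $2017$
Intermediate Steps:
$B = -20$ ($B = \left(-4\right) 5 = -20$)
$v{\left(F,w \right)} = -3 + F$
$W{\left(L \right)} = 0$ ($W{\left(L \right)} = -3 + 3 = 0$)
$W{\left(-67 \right)} - -2017 = 0 - -2017 = 0 + 2017 = 2017$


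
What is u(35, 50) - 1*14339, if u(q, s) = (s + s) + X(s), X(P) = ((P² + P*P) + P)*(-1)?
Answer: -19289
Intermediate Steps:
X(P) = -P - 2*P² (X(P) = ((P² + P²) + P)*(-1) = (2*P² + P)*(-1) = (P + 2*P²)*(-1) = -P - 2*P²)
u(q, s) = 2*s - s*(1 + 2*s) (u(q, s) = (s + s) - s*(1 + 2*s) = 2*s - s*(1 + 2*s))
u(35, 50) - 1*14339 = 50*(1 - 2*50) - 1*14339 = 50*(1 - 100) - 14339 = 50*(-99) - 14339 = -4950 - 14339 = -19289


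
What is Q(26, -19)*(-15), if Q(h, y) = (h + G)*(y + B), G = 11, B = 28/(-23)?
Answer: 258075/23 ≈ 11221.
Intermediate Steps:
B = -28/23 (B = 28*(-1/23) = -28/23 ≈ -1.2174)
Q(h, y) = (11 + h)*(-28/23 + y) (Q(h, y) = (h + 11)*(y - 28/23) = (11 + h)*(-28/23 + y))
Q(26, -19)*(-15) = (-308/23 + 11*(-19) - 28/23*26 + 26*(-19))*(-15) = (-308/23 - 209 - 728/23 - 494)*(-15) = -17205/23*(-15) = 258075/23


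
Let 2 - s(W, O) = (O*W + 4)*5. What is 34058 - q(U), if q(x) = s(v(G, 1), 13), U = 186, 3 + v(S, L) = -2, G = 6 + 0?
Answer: 33751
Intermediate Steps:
G = 6
v(S, L) = -5 (v(S, L) = -3 - 2 = -5)
s(W, O) = -18 - 5*O*W (s(W, O) = 2 - (O*W + 4)*5 = 2 - (4 + O*W)*5 = 2 - (20 + 5*O*W) = 2 + (-20 - 5*O*W) = -18 - 5*O*W)
q(x) = 307 (q(x) = -18 - 5*13*(-5) = -18 + 325 = 307)
34058 - q(U) = 34058 - 1*307 = 34058 - 307 = 33751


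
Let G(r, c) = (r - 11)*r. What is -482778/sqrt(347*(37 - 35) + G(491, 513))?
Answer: -241389*sqrt(236374)/118187 ≈ -993.00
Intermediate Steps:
G(r, c) = r*(-11 + r) (G(r, c) = (-11 + r)*r = r*(-11 + r))
-482778/sqrt(347*(37 - 35) + G(491, 513)) = -482778/sqrt(347*(37 - 35) + 491*(-11 + 491)) = -482778/sqrt(347*2 + 491*480) = -482778/sqrt(694 + 235680) = -482778*sqrt(236374)/236374 = -241389*sqrt(236374)/118187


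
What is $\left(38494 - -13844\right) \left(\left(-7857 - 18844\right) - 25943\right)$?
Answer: $-2755281672$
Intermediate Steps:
$\left(38494 - -13844\right) \left(\left(-7857 - 18844\right) - 25943\right) = \left(38494 + \left(-6219 + 20063\right)\right) \left(-26701 - 25943\right) = \left(38494 + 13844\right) \left(-52644\right) = 52338 \left(-52644\right) = -2755281672$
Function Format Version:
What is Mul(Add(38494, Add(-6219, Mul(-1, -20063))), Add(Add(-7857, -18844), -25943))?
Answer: -2755281672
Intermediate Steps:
Mul(Add(38494, Add(-6219, Mul(-1, -20063))), Add(Add(-7857, -18844), -25943)) = Mul(Add(38494, Add(-6219, 20063)), Add(-26701, -25943)) = Mul(Add(38494, 13844), -52644) = Mul(52338, -52644) = -2755281672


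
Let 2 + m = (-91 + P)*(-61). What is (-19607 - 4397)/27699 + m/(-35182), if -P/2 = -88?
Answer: -14302735/19887882 ≈ -0.71917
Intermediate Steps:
P = 176 (P = -2*(-88) = 176)
m = -5187 (m = -2 + (-91 + 176)*(-61) = -2 + 85*(-61) = -2 - 5185 = -5187)
(-19607 - 4397)/27699 + m/(-35182) = (-19607 - 4397)/27699 - 5187/(-35182) = -24004*1/27699 - 5187*(-1/35182) = -24004/27699 + 741/5026 = -14302735/19887882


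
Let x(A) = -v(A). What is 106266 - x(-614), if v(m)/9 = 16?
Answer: 106410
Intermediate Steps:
v(m) = 144 (v(m) = 9*16 = 144)
x(A) = -144 (x(A) = -1*144 = -144)
106266 - x(-614) = 106266 - 1*(-144) = 106266 + 144 = 106410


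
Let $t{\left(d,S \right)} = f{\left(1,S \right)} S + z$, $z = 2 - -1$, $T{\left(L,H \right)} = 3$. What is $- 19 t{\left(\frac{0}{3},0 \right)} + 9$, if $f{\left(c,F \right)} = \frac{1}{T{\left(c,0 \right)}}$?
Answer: $-48$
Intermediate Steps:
$f{\left(c,F \right)} = \frac{1}{3}$
$z = 3$ ($z = 2 + 1 = 3$)
$t{\left(d,S \right)} = 3 + \frac{S}{3}$ ($t{\left(d,S \right)} = \frac{S}{3} + 3 = 3 + \frac{S}{3}$)
$- 19 t{\left(\frac{0}{3},0 \right)} + 9 = - 19 \left(3 + \frac{1}{3} \cdot 0\right) + 9 = - 19 \left(3 + 0\right) + 9 = \left(-19\right) 3 + 9 = -57 + 9 = -48$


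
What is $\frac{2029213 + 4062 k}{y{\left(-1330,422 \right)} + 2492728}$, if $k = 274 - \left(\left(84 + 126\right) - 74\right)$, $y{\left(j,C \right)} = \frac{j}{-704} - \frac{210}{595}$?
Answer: $\frac{15497177696}{14916493545} \approx 1.0389$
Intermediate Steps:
$y{\left(j,C \right)} = - \frac{6}{17} - \frac{j}{704}$ ($y{\left(j,C \right)} = j \left(- \frac{1}{704}\right) - \frac{6}{17} = - \frac{j}{704} - \frac{6}{17} = - \frac{6}{17} - \frac{j}{704}$)
$k = 138$ ($k = 274 - \left(210 - 74\right) = 274 - 136 = 138$)
$\frac{2029213 + 4062 k}{y{\left(-1330,422 \right)} + 2492728} = \frac{2029213 + 4062 \cdot 138}{\left(- \frac{6}{17} - - \frac{665}{352}\right) + 2492728} = \frac{2029213 + 560556}{\left(- \frac{6}{17} + \frac{665}{352}\right) + 2492728} = \frac{2589769}{\frac{9193}{5984} + 2492728} = \frac{2589769}{\frac{14916493545}{5984}} = 2589769 \cdot \frac{5984}{14916493545} = \frac{15497177696}{14916493545}$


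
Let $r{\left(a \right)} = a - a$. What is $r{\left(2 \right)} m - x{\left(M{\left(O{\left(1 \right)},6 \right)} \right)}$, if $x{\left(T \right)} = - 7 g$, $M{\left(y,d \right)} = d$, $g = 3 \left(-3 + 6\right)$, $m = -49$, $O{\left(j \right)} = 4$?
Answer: $63$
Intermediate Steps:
$r{\left(a \right)} = 0$
$g = 9$ ($g = 3 \cdot 3 = 9$)
$x{\left(T \right)} = -63$ ($x{\left(T \right)} = \left(-7\right) 9 = -63$)
$r{\left(2 \right)} m - x{\left(M{\left(O{\left(1 \right)},6 \right)} \right)} = 0 \left(-49\right) - -63 = 0 + 63 = 63$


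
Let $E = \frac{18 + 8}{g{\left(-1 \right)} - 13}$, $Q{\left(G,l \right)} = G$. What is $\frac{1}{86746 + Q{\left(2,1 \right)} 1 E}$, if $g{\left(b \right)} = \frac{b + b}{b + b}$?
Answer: $\frac{3}{260225} \approx 1.1528 \cdot 10^{-5}$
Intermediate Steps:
$g{\left(b \right)} = 1$ ($g{\left(b \right)} = \frac{2 b}{2 b} = 2 b \frac{1}{2 b} = 1$)
$E = - \frac{13}{6}$ ($E = \frac{18 + 8}{1 - 13} = \frac{26}{-12} = 26 \left(- \frac{1}{12}\right) = - \frac{13}{6} \approx -2.1667$)
$\frac{1}{86746 + Q{\left(2,1 \right)} 1 E} = \frac{1}{86746 + 2 \cdot 1 \left(- \frac{13}{6}\right)} = \frac{1}{86746 + 2 \left(- \frac{13}{6}\right)} = \frac{1}{86746 - \frac{13}{3}} = \frac{1}{\frac{260225}{3}} = \frac{3}{260225}$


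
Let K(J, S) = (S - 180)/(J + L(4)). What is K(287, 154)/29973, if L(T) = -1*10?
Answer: -26/8302521 ≈ -3.1316e-6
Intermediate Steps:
L(T) = -10
K(J, S) = (-180 + S)/(-10 + J) (K(J, S) = (S - 180)/(J - 10) = (-180 + S)/(-10 + J))
K(287, 154)/29973 = ((-180 + 154)/(-10 + 287))/29973 = (-26/277)*(1/29973) = ((1/277)*(-26))*(1/29973) = -26/277*1/29973 = -26/8302521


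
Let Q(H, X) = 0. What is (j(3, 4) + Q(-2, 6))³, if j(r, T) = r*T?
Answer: 1728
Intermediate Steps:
j(r, T) = T*r
(j(3, 4) + Q(-2, 6))³ = (4*3 + 0)³ = (12 + 0)³ = 12³ = 1728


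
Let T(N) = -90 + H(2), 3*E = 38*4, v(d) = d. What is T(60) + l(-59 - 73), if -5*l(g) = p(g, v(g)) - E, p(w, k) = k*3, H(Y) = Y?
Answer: 4/3 ≈ 1.3333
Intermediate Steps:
p(w, k) = 3*k
E = 152/3 (E = (38*4)/3 = (1/3)*152 = 152/3 ≈ 50.667)
T(N) = -88 (T(N) = -90 + 2 = -88)
l(g) = 152/15 - 3*g/5 (l(g) = -(3*g - 1*152/3)/5 = -(3*g - 152/3)/5 = -(-152/3 + 3*g)/5 = 152/15 - 3*g/5)
T(60) + l(-59 - 73) = -88 + (152/15 - 3*(-59 - 73)/5) = -88 + (152/15 - 3/5*(-132)) = -88 + (152/15 + 396/5) = -88 + 268/3 = 4/3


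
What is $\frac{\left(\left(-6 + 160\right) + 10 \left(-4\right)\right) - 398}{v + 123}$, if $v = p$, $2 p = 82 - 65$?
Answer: $- \frac{568}{263} \approx -2.1597$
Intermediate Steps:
$p = \frac{17}{2}$ ($p = \frac{82 - 65}{2} = \frac{1}{2} \cdot 17 = \frac{17}{2} \approx 8.5$)
$v = \frac{17}{2} \approx 8.5$
$\frac{\left(\left(-6 + 160\right) + 10 \left(-4\right)\right) - 398}{v + 123} = \frac{\left(\left(-6 + 160\right) + 10 \left(-4\right)\right) - 398}{\frac{17}{2} + 123} = \frac{\left(154 - 40\right) - 398}{\frac{263}{2}} = \left(114 - 398\right) \frac{2}{263} = \left(-284\right) \frac{2}{263} = - \frac{568}{263}$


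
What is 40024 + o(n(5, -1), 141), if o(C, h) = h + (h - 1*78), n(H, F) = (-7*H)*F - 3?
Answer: 40228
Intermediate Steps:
n(H, F) = -3 - 7*F*H (n(H, F) = -7*F*H - 3 = -3 - 7*F*H)
o(C, h) = -78 + 2*h (o(C, h) = h + (h - 78) = h + (-78 + h) = -78 + 2*h)
40024 + o(n(5, -1), 141) = 40024 + (-78 + 2*141) = 40024 + (-78 + 282) = 40024 + 204 = 40228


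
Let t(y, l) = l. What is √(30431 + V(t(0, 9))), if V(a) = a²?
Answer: 4*√1907 ≈ 174.68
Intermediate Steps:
√(30431 + V(t(0, 9))) = √(30431 + 9²) = √(30431 + 81) = √30512 = 4*√1907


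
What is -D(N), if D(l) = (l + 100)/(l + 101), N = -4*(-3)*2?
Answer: -124/125 ≈ -0.99200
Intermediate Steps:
N = 24 (N = 12*2 = 24)
D(l) = (100 + l)/(101 + l)
-D(N) = -(100 + 24)/(101 + 24) = -124/125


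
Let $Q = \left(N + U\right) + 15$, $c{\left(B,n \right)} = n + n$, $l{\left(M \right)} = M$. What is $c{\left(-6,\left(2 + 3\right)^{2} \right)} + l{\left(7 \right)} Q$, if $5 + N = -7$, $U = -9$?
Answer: $8$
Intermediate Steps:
$N = -12$ ($N = -5 - 7 = -12$)
$c{\left(B,n \right)} = 2 n$
$Q = -6$ ($Q = \left(-12 - 9\right) + 15 = -21 + 15 = -6$)
$c{\left(-6,\left(2 + 3\right)^{2} \right)} + l{\left(7 \right)} Q = 2 \left(2 + 3\right)^{2} + 7 \left(-6\right) = 2 \cdot 5^{2} - 42 = 2 \cdot 25 - 42 = 50 - 42 = 8$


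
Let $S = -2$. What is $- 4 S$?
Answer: $8$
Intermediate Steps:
$- 4 S = - 4 \left(-2\right) = \left(-1\right) \left(-8\right) = 8$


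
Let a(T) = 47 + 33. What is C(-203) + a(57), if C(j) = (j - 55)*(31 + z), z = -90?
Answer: 15302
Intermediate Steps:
a(T) = 80
C(j) = 3245 - 59*j (C(j) = (j - 55)*(31 - 90) = (-55 + j)*(-59) = 3245 - 59*j)
C(-203) + a(57) = (3245 - 59*(-203)) + 80 = (3245 + 11977) + 80 = 15222 + 80 = 15302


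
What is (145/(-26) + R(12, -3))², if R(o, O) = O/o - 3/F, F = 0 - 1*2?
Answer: 50625/2704 ≈ 18.722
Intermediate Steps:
F = -2 (F = 0 - 2 = -2)
R(o, O) = 3/2 + O/o (R(o, O) = O/o - 3/(-2) = O/o - 3*(-½) = O/o + 3/2 = 3/2 + O/o)
(145/(-26) + R(12, -3))² = (145/(-26) + (3/2 - 3/12))² = (145*(-1/26) + (3/2 - 3*1/12))² = (-145/26 + (3/2 - ¼))² = (-145/26 + 5/4)² = (-225/52)² = 50625/2704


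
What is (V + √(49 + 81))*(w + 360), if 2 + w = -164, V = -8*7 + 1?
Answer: -10670 + 194*√130 ≈ -8458.1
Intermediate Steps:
V = -55 (V = -56 + 1 = -55)
w = -166 (w = -2 - 164 = -166)
(V + √(49 + 81))*(w + 360) = (-55 + √(49 + 81))*(-166 + 360) = (-55 + √130)*194 = -10670 + 194*√130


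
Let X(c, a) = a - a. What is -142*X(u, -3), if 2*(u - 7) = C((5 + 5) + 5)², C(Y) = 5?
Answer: 0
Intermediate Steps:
u = 39/2 (u = 7 + (½)*5² = 7 + (½)*25 = 7 + 25/2 = 39/2 ≈ 19.500)
X(c, a) = 0
-142*X(u, -3) = -142*0 = 0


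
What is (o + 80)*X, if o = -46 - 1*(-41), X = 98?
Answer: 7350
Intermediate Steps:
o = -5 (o = -46 + 41 = -5)
(o + 80)*X = (-5 + 80)*98 = 75*98 = 7350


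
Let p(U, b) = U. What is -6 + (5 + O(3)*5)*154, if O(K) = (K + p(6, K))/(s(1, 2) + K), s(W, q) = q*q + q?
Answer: 1534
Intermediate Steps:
s(W, q) = q + q**2 (s(W, q) = q**2 + q = q + q**2)
O(K) = 1 (O(K) = (K + 6)/(2*(1 + 2) + K) = (6 + K)/(2*3 + K) = (6 + K)/(6 + K) = 1)
-6 + (5 + O(3)*5)*154 = -6 + (5 + 1*5)*154 = -6 + (5 + 5)*154 = -6 + 10*154 = -6 + 1540 = 1534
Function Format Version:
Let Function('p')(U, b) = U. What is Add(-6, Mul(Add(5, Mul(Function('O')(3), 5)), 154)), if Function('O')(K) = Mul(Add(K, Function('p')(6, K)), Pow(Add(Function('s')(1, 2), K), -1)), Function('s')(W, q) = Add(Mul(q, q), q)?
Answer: 1534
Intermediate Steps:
Function('s')(W, q) = Add(q, Pow(q, 2)) (Function('s')(W, q) = Add(Pow(q, 2), q) = Add(q, Pow(q, 2)))
Function('O')(K) = 1 (Function('O')(K) = Mul(Add(K, 6), Pow(Add(Mul(2, Add(1, 2)), K), -1)) = Mul(Add(6, K), Pow(Add(Mul(2, 3), K), -1)) = Mul(Add(6, K), Pow(Add(6, K), -1)) = 1)
Add(-6, Mul(Add(5, Mul(Function('O')(3), 5)), 154)) = Add(-6, Mul(Add(5, Mul(1, 5)), 154)) = Add(-6, Mul(Add(5, 5), 154)) = Add(-6, Mul(10, 154)) = Add(-6, 1540) = 1534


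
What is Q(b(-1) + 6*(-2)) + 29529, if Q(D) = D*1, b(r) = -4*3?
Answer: 29505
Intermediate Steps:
b(r) = -12
Q(D) = D
Q(b(-1) + 6*(-2)) + 29529 = (-12 + 6*(-2)) + 29529 = (-12 - 12) + 29529 = -24 + 29529 = 29505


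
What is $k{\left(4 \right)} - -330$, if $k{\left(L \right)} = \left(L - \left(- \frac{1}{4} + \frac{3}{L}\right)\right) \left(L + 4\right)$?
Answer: $358$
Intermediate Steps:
$k{\left(L \right)} = \left(4 + L\right) \left(\frac{1}{4} + L - \frac{3}{L}\right)$ ($k{\left(L \right)} = \left(L - \left(- \frac{1}{4} + \frac{3}{L}\right)\right) \left(4 + L\right) = \left(L + \left(\frac{1}{4} - \frac{3}{L}\right)\right) \left(4 + L\right) = \left(\frac{1}{4} + L - \frac{3}{L}\right) \left(4 + L\right) = \left(4 + L\right) \left(\frac{1}{4} + L - \frac{3}{L}\right)$)
$k{\left(4 \right)} - -330 = \left(-2 + 4^{2} - \frac{12}{4} + \frac{17}{4} \cdot 4\right) - -330 = \left(-2 + 16 - 3 + 17\right) + 330 = 28 + 330 = 358$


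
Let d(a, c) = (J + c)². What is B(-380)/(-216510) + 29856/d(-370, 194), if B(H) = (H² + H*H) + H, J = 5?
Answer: -165253262/285800417 ≈ -0.57821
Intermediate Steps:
d(a, c) = (5 + c)²
B(H) = H + 2*H² (B(H) = (H² + H²) + H = 2*H² + H = H + 2*H²)
B(-380)/(-216510) + 29856/d(-370, 194) = -380*(1 + 2*(-380))/(-216510) + 29856/((5 + 194)²) = -380*(1 - 760)*(-1/216510) + 29856/(199²) = -380*(-759)*(-1/216510) + 29856/39601 = 288420*(-1/216510) + 29856*(1/39601) = -9614/7217 + 29856/39601 = -165253262/285800417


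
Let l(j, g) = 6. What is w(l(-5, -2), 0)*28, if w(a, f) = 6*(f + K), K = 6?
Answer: 1008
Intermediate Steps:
w(a, f) = 36 + 6*f (w(a, f) = 6*(f + 6) = 6*(6 + f) = 36 + 6*f)
w(l(-5, -2), 0)*28 = (36 + 6*0)*28 = (36 + 0)*28 = 36*28 = 1008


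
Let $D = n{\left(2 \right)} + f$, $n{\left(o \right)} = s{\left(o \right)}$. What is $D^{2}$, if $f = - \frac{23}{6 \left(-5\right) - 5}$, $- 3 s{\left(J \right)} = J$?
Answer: $\frac{1}{11025} \approx 9.0703 \cdot 10^{-5}$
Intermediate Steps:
$s{\left(J \right)} = - \frac{J}{3}$
$n{\left(o \right)} = - \frac{o}{3}$
$f = \frac{23}{35}$ ($f = - \frac{23}{-30 - 5} = - \frac{23}{-35} = \left(-23\right) \left(- \frac{1}{35}\right) = \frac{23}{35} \approx 0.65714$)
$D = - \frac{1}{105}$ ($D = \left(- \frac{1}{3}\right) 2 + \frac{23}{35} = - \frac{2}{3} + \frac{23}{35} = - \frac{1}{105} \approx -0.0095238$)
$D^{2} = \left(- \frac{1}{105}\right)^{2} = \frac{1}{11025}$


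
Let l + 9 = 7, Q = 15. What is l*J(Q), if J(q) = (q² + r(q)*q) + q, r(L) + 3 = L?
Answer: -840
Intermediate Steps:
r(L) = -3 + L
l = -2 (l = -9 + 7 = -2)
J(q) = q + q² + q*(-3 + q) (J(q) = (q² + (-3 + q)*q) + q = (q² + q*(-3 + q)) + q = q + q² + q*(-3 + q))
l*J(Q) = -4*15*(-1 + 15) = -4*15*14 = -2*420 = -840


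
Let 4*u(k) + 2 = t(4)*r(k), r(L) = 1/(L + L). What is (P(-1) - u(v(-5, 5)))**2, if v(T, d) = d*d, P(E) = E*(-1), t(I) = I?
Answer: 1369/625 ≈ 2.1904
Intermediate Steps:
P(E) = -E
v(T, d) = d**2
r(L) = 1/(2*L)
u(k) = -1/2 + 1/(2*k) (u(k) = -1/2 + (4*(1/(2*k)))/4 = -1/2 + (2/k)/4 = -1/2 + 1/(2*k))
(P(-1) - u(v(-5, 5)))**2 = (-1*(-1) - (1 - 1*5**2)/(2*(5**2)))**2 = (1 - (1 - 1*25)/(2*25))**2 = (1 - (1 - 25)/(2*25))**2 = (1 - (-24)/(2*25))**2 = (1 - 1*(-12/25))**2 = (1 + 12/25)**2 = (37/25)**2 = 1369/625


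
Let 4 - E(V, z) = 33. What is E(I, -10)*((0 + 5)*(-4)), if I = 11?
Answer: 580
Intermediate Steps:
E(V, z) = -29 (E(V, z) = 4 - 1*33 = 4 - 33 = -29)
E(I, -10)*((0 + 5)*(-4)) = -29*(0 + 5)*(-4) = -145*(-4) = -29*(-20) = 580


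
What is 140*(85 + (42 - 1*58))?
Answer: 9660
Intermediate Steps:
140*(85 + (42 - 1*58)) = 140*(85 + (42 - 58)) = 140*(85 - 16) = 140*69 = 9660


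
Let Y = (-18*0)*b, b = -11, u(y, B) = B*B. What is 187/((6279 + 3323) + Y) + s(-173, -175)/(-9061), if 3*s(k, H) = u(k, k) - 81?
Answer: -528175/489702 ≈ -1.0786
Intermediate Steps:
u(y, B) = B²
s(k, H) = -27 + k²/3 (s(k, H) = (k² - 81)/3 = (-81 + k²)/3 = -27 + k²/3)
Y = 0 (Y = -18*0*(-11) = 0*(-11) = 0)
187/((6279 + 3323) + Y) + s(-173, -175)/(-9061) = 187/((6279 + 3323) + 0) + (-27 + (⅓)*(-173)²)/(-9061) = 187/(9602 + 0) + (-27 + (⅓)*29929)*(-1/9061) = 187/9602 + (-27 + 29929/3)*(-1/9061) = 187*(1/9602) + (29848/3)*(-1/9061) = 187/9602 - 56/51 = -528175/489702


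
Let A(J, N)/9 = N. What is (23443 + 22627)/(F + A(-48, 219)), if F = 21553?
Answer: 23035/11762 ≈ 1.9584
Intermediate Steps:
A(J, N) = 9*N
(23443 + 22627)/(F + A(-48, 219)) = (23443 + 22627)/(21553 + 9*219) = 46070/(21553 + 1971) = 46070/23524 = 46070*(1/23524) = 23035/11762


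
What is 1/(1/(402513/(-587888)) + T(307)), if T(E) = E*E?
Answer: 402513/37935859849 ≈ 1.0610e-5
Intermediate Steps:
T(E) = E**2
1/(1/(402513/(-587888)) + T(307)) = 1/(1/(402513/(-587888)) + 307**2) = 1/(1/(402513*(-1/587888)) + 94249) = 1/(1/(-402513/587888) + 94249) = 1/(-587888/402513 + 94249) = 1/(37935859849/402513) = 402513/37935859849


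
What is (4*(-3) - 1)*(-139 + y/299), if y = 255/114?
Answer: 1579233/874 ≈ 1806.9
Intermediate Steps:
y = 85/38 (y = 255*(1/114) = 85/38 ≈ 2.2368)
(4*(-3) - 1)*(-139 + y/299) = (4*(-3) - 1)*(-139 + (85/38)/299) = (-12 - 1)*(-139 + (85/38)*(1/299)) = -13*(-139 + 85/11362) = -13*(-1579233/11362) = 1579233/874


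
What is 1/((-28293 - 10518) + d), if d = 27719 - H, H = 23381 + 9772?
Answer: -1/44245 ≈ -2.2601e-5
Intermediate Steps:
H = 33153
d = -5434 (d = 27719 - 1*33153 = 27719 - 33153 = -5434)
1/((-28293 - 10518) + d) = 1/((-28293 - 10518) - 5434) = 1/(-38811 - 5434) = 1/(-44245) = -1/44245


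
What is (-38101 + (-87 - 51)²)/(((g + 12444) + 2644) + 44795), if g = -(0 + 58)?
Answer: -19057/59825 ≈ -0.31855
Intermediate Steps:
g = -58 (g = -1*58 = -58)
(-38101 + (-87 - 51)²)/(((g + 12444) + 2644) + 44795) = (-38101 + (-87 - 51)²)/(((-58 + 12444) + 2644) + 44795) = (-38101 + (-138)²)/((12386 + 2644) + 44795) = (-38101 + 19044)/(15030 + 44795) = -19057/59825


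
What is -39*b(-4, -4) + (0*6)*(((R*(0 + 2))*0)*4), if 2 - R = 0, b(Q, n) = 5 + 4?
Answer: -351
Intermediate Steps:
b(Q, n) = 9
R = 2 (R = 2 - 1*0 = 2 + 0 = 2)
-39*b(-4, -4) + (0*6)*(((R*(0 + 2))*0)*4) = -39*9 + (0*6)*(((2*(0 + 2))*0)*4) = -351 + 0*(((2*2)*0)*4) = -351 + 0*((4*0)*4) = -351 + 0*(0*4) = -351 + 0*0 = -351 + 0 = -351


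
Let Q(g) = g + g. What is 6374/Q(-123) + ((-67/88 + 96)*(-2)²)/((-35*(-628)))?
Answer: -1540074857/59477880 ≈ -25.893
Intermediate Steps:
Q(g) = 2*g
6374/Q(-123) + ((-67/88 + 96)*(-2)²)/((-35*(-628))) = 6374/((2*(-123))) + ((-67/88 + 96)*(-2)²)/((-35*(-628))) = 6374/(-246) + ((-67*1/88 + 96)*4)/21980 = 6374*(-1/246) + ((-67/88 + 96)*4)*(1/21980) = -3187/123 + ((8381/88)*4)*(1/21980) = -3187/123 + (8381/22)*(1/21980) = -3187/123 + 8381/483560 = -1540074857/59477880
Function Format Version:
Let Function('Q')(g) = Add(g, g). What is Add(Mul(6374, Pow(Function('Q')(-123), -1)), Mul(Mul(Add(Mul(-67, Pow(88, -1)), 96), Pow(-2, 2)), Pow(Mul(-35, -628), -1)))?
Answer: Rational(-1540074857, 59477880) ≈ -25.893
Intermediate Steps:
Function('Q')(g) = Mul(2, g)
Add(Mul(6374, Pow(Function('Q')(-123), -1)), Mul(Mul(Add(Mul(-67, Pow(88, -1)), 96), Pow(-2, 2)), Pow(Mul(-35, -628), -1))) = Add(Mul(6374, Pow(Mul(2, -123), -1)), Mul(Mul(Add(Mul(-67, Pow(88, -1)), 96), Pow(-2, 2)), Pow(Mul(-35, -628), -1))) = Add(Mul(6374, Pow(-246, -1)), Mul(Mul(Add(Mul(-67, Rational(1, 88)), 96), 4), Pow(21980, -1))) = Add(Mul(6374, Rational(-1, 246)), Mul(Mul(Add(Rational(-67, 88), 96), 4), Rational(1, 21980))) = Add(Rational(-3187, 123), Mul(Mul(Rational(8381, 88), 4), Rational(1, 21980))) = Add(Rational(-3187, 123), Mul(Rational(8381, 22), Rational(1, 21980))) = Add(Rational(-3187, 123), Rational(8381, 483560)) = Rational(-1540074857, 59477880)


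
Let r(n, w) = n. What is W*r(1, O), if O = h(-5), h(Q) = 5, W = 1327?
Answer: 1327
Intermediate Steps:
O = 5
W*r(1, O) = 1327*1 = 1327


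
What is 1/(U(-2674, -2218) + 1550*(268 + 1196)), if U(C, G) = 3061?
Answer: 1/2272261 ≈ 4.4009e-7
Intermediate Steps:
1/(U(-2674, -2218) + 1550*(268 + 1196)) = 1/(3061 + 1550*(268 + 1196)) = 1/(3061 + 1550*1464) = 1/(3061 + 2269200) = 1/2272261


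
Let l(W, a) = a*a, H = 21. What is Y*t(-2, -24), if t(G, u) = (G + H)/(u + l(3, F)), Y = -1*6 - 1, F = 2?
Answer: 133/20 ≈ 6.6500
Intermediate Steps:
l(W, a) = a²
Y = -7 (Y = -6 - 1 = -7)
t(G, u) = (21 + G)/(4 + u) (t(G, u) = (G + 21)/(u + 2²) = (21 + G)/(u + 4) = (21 + G)/(4 + u))
Y*t(-2, -24) = -7*(21 - 2)/(4 - 24) = -7*19/(-20) = -(-7)*19/20 = -7*(-19/20) = 133/20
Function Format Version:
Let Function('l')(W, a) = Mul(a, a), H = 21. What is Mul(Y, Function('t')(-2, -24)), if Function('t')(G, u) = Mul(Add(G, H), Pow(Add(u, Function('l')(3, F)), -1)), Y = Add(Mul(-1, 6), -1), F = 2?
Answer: Rational(133, 20) ≈ 6.6500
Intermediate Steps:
Function('l')(W, a) = Pow(a, 2)
Y = -7 (Y = Add(-6, -1) = -7)
Function('t')(G, u) = Mul(Pow(Add(4, u), -1), Add(21, G)) (Function('t')(G, u) = Mul(Add(G, 21), Pow(Add(u, Pow(2, 2)), -1)) = Mul(Add(21, G), Pow(Add(u, 4), -1)) = Mul(Add(21, G), Pow(Add(4, u), -1)) = Mul(Pow(Add(4, u), -1), Add(21, G)))
Mul(Y, Function('t')(-2, -24)) = Mul(-7, Mul(Pow(Add(4, -24), -1), Add(21, -2))) = Mul(-7, Mul(Pow(-20, -1), 19)) = Mul(-7, Mul(Rational(-1, 20), 19)) = Mul(-7, Rational(-19, 20)) = Rational(133, 20)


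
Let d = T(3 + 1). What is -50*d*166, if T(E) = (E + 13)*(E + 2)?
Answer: -846600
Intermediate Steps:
T(E) = (2 + E)*(13 + E) (T(E) = (13 + E)*(2 + E) = (2 + E)*(13 + E))
d = 102 (d = 26 + (3 + 1)² + 15*(3 + 1) = 26 + 4² + 15*4 = 26 + 16 + 60 = 102)
-50*d*166 = -50*102*166 = -5100*166 = -846600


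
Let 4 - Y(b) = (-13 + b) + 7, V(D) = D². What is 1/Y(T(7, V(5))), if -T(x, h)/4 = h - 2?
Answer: 1/102 ≈ 0.0098039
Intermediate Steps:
T(x, h) = 8 - 4*h (T(x, h) = -4*(h - 2) = -4*(-2 + h) = 8 - 4*h)
Y(b) = 10 - b (Y(b) = 4 - ((-13 + b) + 7) = 4 - (-6 + b) = 4 + (6 - b) = 10 - b)
1/Y(T(7, V(5))) = 1/(10 - (8 - 4*5²)) = 1/(10 - (8 - 4*25)) = 1/(10 - (8 - 100)) = 1/(10 - 1*(-92)) = 1/(10 + 92) = 1/102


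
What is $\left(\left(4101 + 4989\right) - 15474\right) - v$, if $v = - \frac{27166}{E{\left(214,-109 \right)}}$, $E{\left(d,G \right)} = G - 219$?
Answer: $- \frac{1060559}{164} \approx -6466.8$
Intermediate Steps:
$E{\left(d,G \right)} = -219 + G$
$v = \frac{13583}{164}$ ($v = - \frac{27166}{-219 - 109} = - \frac{27166}{-328} = \left(-27166\right) \left(- \frac{1}{328}\right) = \frac{13583}{164} \approx 82.823$)
$\left(\left(4101 + 4989\right) - 15474\right) - v = \left(\left(4101 + 4989\right) - 15474\right) - \frac{13583}{164} = \left(9090 - 15474\right) - \frac{13583}{164} = -6384 - \frac{13583}{164} = - \frac{1060559}{164}$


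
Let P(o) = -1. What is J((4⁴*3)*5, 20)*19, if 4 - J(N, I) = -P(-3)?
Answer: 57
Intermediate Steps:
J(N, I) = 3 (J(N, I) = 4 - (-1)*(-1) = 4 - 1*1 = 4 - 1 = 3)
J((4⁴*3)*5, 20)*19 = 3*19 = 57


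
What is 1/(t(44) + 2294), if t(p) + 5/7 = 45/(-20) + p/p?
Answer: 28/64177 ≈ 0.00043629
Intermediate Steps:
t(p) = -55/28 (t(p) = -5/7 + (45/(-20) + p/p) = -5/7 + (45*(-1/20) + 1) = -5/7 + (-9/4 + 1) = -5/7 - 5/4 = -55/28)
1/(t(44) + 2294) = 1/(-55/28 + 2294) = 1/(64177/28) = 28/64177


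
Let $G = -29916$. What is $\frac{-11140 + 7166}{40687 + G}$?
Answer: $- \frac{3974}{10771} \approx -0.36895$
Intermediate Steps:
$\frac{-11140 + 7166}{40687 + G} = \frac{-11140 + 7166}{40687 - 29916} = - \frac{3974}{10771}$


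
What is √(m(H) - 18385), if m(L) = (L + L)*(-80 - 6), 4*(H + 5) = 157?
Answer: 34*I*√21 ≈ 155.81*I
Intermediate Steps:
H = 137/4 (H = -5 + (¼)*157 = -5 + 157/4 = 137/4 ≈ 34.250)
m(L) = -172*L (m(L) = (2*L)*(-86) = -172*L)
√(m(H) - 18385) = √(-172*137/4 - 18385) = √(-5891 - 18385) = √(-24276) = 34*I*√21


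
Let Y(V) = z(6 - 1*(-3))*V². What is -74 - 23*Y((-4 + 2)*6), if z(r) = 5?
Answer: -16634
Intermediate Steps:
Y(V) = 5*V²
-74 - 23*Y((-4 + 2)*6) = -74 - 115*((-4 + 2)*6)² = -74 - 115*(-2*6)² = -74 - 115*(-12)² = -74 - 115*144 = -74 - 23*720 = -74 - 16560 = -16634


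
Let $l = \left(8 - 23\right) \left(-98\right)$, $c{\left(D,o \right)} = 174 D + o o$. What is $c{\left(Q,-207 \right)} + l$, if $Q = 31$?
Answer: $49713$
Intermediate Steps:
$c{\left(D,o \right)} = o^{2} + 174 D$ ($c{\left(D,o \right)} = 174 D + o^{2} = o^{2} + 174 D$)
$l = 1470$ ($l = \left(-15\right) \left(-98\right) = 1470$)
$c{\left(Q,-207 \right)} + l = \left(\left(-207\right)^{2} + 174 \cdot 31\right) + 1470 = \left(42849 + 5394\right) + 1470 = 48243 + 1470 = 49713$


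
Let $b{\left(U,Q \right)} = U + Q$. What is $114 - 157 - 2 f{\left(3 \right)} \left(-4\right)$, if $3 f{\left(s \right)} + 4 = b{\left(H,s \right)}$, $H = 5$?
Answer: $- \frac{4682}{3} \approx -1560.7$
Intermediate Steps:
$b{\left(U,Q \right)} = Q + U$
$f{\left(s \right)} = \frac{1}{3} + \frac{s}{3}$ ($f{\left(s \right)} = - \frac{4}{3} + \frac{s + 5}{3} = - \frac{4}{3} + \frac{5 + s}{3} = - \frac{4}{3} + \left(\frac{5}{3} + \frac{s}{3}\right) = \frac{1}{3} + \frac{s}{3}$)
$114 - 157 - 2 f{\left(3 \right)} \left(-4\right) = 114 - 157 - 2 \left(\frac{1}{3} + \frac{1}{3} \cdot 3\right) \left(-4\right) = 114 - 157 - 2 \left(\frac{1}{3} + 1\right) \left(-4\right) = 114 - 157 \left(-2\right) \frac{4}{3} \left(-4\right) = 114 - 157 \left(\left(- \frac{8}{3}\right) \left(-4\right)\right) = 114 - \frac{5024}{3} = - \frac{4682}{3}$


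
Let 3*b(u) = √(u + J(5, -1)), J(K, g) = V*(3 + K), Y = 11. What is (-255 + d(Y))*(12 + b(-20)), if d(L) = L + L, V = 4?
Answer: -2796 - 466*√3/3 ≈ -3065.0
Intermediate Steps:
d(L) = 2*L
J(K, g) = 12 + 4*K (J(K, g) = 4*(3 + K) = 12 + 4*K)
b(u) = √(32 + u)/3 (b(u) = √(u + (12 + 4*5))/3 = √(u + (12 + 20))/3 = √(u + 32)/3 = √(32 + u)/3)
(-255 + d(Y))*(12 + b(-20)) = (-255 + 2*11)*(12 + √(32 - 20)/3) = (-255 + 22)*(12 + √12/3) = -233*(12 + (2*√3)/3) = -233*(12 + 2*√3/3) = -2796 - 466*√3/3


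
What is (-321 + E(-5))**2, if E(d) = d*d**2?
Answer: 198916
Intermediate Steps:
E(d) = d**3
(-321 + E(-5))**2 = (-321 + (-5)**3)**2 = (-321 - 125)**2 = (-446)**2 = 198916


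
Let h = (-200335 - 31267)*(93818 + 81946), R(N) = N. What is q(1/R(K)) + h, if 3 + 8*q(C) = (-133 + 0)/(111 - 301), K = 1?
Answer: -3256583514263/80 ≈ -4.0707e+10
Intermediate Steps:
q(C) = -23/80 (q(C) = -3/8 + ((-133 + 0)/(111 - 301))/8 = -3/8 + (-133/(-190))/8 = -3/8 + (-133*(-1/190))/8 = -3/8 + (1/8)*(7/10) = -3/8 + 7/80 = -23/80)
h = -40707293928 (h = -231602*175764 = -40707293928)
q(1/R(K)) + h = -23/80 - 40707293928 = -3256583514263/80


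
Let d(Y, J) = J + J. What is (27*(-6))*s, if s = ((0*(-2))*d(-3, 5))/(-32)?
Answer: 0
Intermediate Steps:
d(Y, J) = 2*J
s = 0 (s = ((0*(-2))*(2*5))/(-32) = (0*10)*(-1/32) = 0*(-1/32) = 0)
(27*(-6))*s = (27*(-6))*0 = -162*0 = 0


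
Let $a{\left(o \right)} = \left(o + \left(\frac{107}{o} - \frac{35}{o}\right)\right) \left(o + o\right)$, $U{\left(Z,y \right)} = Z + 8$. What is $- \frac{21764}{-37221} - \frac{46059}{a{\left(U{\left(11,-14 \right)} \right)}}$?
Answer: $- \frac{1695514415}{32233386} \approx -52.601$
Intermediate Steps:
$U{\left(Z,y \right)} = 8 + Z$
$a{\left(o \right)} = 2 o \left(o + \frac{72}{o}\right)$ ($a{\left(o \right)} = \left(o + \frac{72}{o}\right) 2 o = 2 o \left(o + \frac{72}{o}\right)$)
$- \frac{21764}{-37221} - \frac{46059}{a{\left(U{\left(11,-14 \right)} \right)}} = - \frac{21764}{-37221} - \frac{46059}{144 + 2 \left(8 + 11\right)^{2}} = \left(-21764\right) \left(- \frac{1}{37221}\right) - \frac{46059}{144 + 2 \cdot 19^{2}} = \frac{21764}{37221} - \frac{46059}{144 + 2 \cdot 361} = \frac{21764}{37221} - \frac{46059}{144 + 722} = \frac{21764}{37221} - \frac{46059}{866} = - \frac{1695514415}{32233386}$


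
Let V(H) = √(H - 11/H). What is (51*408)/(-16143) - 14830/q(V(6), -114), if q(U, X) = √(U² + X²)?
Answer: -6936/5381 - 14830*√468006/78001 ≈ -131.36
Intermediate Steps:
(51*408)/(-16143) - 14830/q(V(6), -114) = (51*408)/(-16143) - 14830/√((√(6 - 11/6))² + (-114)²) = 20808*(-1/16143) - 14830/√((√(6 - 11*⅙))² + 12996) = -6936/5381 - 14830/√((√(6 - 11/6))² + 12996) = -6936/5381 - 14830/√((√(25/6))² + 12996) = -6936/5381 - 14830/√((5*√6/6)² + 12996) = -6936/5381 - 14830/√(25/6 + 12996) = -6936/5381 - 14830*√468006/78001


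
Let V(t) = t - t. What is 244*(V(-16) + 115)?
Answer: 28060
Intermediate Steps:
V(t) = 0
244*(V(-16) + 115) = 244*(0 + 115) = 244*115 = 28060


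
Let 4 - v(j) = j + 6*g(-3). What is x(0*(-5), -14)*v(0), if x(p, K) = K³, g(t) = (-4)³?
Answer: -1064672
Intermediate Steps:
g(t) = -64
v(j) = 388 - j (v(j) = 4 - (j + 6*(-64)) = 4 - (j - 384) = 4 - (-384 + j) = 4 + (384 - j) = 388 - j)
x(0*(-5), -14)*v(0) = (-14)³*(388 - 1*0) = -2744*(388 + 0) = -2744*388 = -1064672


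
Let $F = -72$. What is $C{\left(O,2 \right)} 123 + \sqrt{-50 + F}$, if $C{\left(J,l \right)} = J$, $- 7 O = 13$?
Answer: $- \frac{1599}{7} + i \sqrt{122} \approx -228.43 + 11.045 i$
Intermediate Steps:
$O = - \frac{13}{7}$ ($O = \left(- \frac{1}{7}\right) 13 = - \frac{13}{7} \approx -1.8571$)
$C{\left(O,2 \right)} 123 + \sqrt{-50 + F} = \left(- \frac{13}{7}\right) 123 + \sqrt{-50 - 72} = - \frac{1599}{7} + \sqrt{-122} = - \frac{1599}{7} + i \sqrt{122}$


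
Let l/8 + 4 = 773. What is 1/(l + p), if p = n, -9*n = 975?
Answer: 3/18131 ≈ 0.00016546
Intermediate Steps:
l = 6152 (l = -32 + 8*773 = -32 + 6184 = 6152)
n = -325/3 (n = -⅑*975 = -325/3 ≈ -108.33)
p = -325/3 ≈ -108.33
1/(l + p) = 1/(6152 - 325/3) = 1/(18131/3) = 3/18131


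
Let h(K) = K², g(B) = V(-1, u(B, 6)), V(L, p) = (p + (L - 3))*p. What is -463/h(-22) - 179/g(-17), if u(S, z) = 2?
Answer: 5299/121 ≈ 43.793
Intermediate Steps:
V(L, p) = p*(-3 + L + p) (V(L, p) = (p + (-3 + L))*p = (-3 + L + p)*p = p*(-3 + L + p))
g(B) = -4 (g(B) = 2*(-3 - 1 + 2) = 2*(-2) = -4)
-463/h(-22) - 179/g(-17) = -463/((-22)²) - 179/(-4) = -463/484 - 179*(-¼) = -463*1/484 + 179/4 = -463/484 + 179/4 = 5299/121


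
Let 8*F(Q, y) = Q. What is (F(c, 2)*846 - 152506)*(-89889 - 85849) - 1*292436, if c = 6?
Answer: 26689301231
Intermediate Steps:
F(Q, y) = Q/8
(F(c, 2)*846 - 152506)*(-89889 - 85849) - 1*292436 = (((1/8)*6)*846 - 152506)*(-89889 - 85849) - 1*292436 = ((3/4)*846 - 152506)*(-175738) - 292436 = (1269/2 - 152506)*(-175738) - 292436 = -303743/2*(-175738) - 292436 = 26689593667 - 292436 = 26689301231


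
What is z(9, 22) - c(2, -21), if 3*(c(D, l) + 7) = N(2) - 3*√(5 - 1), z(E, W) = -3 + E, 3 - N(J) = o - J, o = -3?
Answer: 37/3 ≈ 12.333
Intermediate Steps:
N(J) = 6 + J (N(J) = 3 - (-3 - J) = 3 + (3 + J) = 6 + J)
c(D, l) = -19/3 (c(D, l) = -7 + ((6 + 2) - 3*√(5 - 1))/3 = -7 + (8 - 3*√4)/3 = -7 + (8 - 3*2)/3 = -7 + (8 - 6)/3 = -7 + (⅓)*2 = -7 + ⅔ = -19/3)
z(9, 22) - c(2, -21) = (-3 + 9) - 1*(-19/3) = 6 + 19/3 = 37/3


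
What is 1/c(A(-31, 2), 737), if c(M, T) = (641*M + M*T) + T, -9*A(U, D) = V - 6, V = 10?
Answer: 9/1121 ≈ 0.0080286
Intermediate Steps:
A(U, D) = -4/9 (A(U, D) = -(10 - 6)/9 = -⅑*4 = -4/9)
c(M, T) = T + 641*M + M*T
1/c(A(-31, 2), 737) = 1/(737 + 641*(-4/9) - 4/9*737) = 1/(737 - 2564/9 - 2948/9) = 1/(1121/9) = 9/1121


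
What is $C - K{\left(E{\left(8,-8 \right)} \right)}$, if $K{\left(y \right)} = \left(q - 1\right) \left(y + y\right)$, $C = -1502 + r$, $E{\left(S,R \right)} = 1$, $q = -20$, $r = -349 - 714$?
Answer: $-2523$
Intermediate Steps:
$r = -1063$
$C = -2565$ ($C = -1502 - 1063 = -2565$)
$K{\left(y \right)} = - 42 y$ ($K{\left(y \right)} = \left(-20 - 1\right) \left(y + y\right) = - 21 \cdot 2 y = - 42 y$)
$C - K{\left(E{\left(8,-8 \right)} \right)} = -2565 - \left(-42\right) 1 = -2565 - -42 = -2565 + 42 = -2523$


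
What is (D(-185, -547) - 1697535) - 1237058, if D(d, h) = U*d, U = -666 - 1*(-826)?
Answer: -2964193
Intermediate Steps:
U = 160 (U = -666 + 826 = 160)
D(d, h) = 160*d
(D(-185, -547) - 1697535) - 1237058 = (160*(-185) - 1697535) - 1237058 = (-29600 - 1697535) - 1237058 = -1727135 - 1237058 = -2964193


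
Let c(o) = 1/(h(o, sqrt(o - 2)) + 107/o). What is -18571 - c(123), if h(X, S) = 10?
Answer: -24829550/1337 ≈ -18571.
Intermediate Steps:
c(o) = 1/(10 + 107/o)
-18571 - c(123) = -18571 - 123/(107 + 10*123) = -18571 - 123/(107 + 1230) = -18571 - 123/1337 = -24829550/1337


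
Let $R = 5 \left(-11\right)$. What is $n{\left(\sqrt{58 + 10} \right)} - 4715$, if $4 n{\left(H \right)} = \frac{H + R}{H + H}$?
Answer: $- \frac{37719}{8} - \frac{55 \sqrt{17}}{272} \approx -4715.7$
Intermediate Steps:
$R = -55$
$n{\left(H \right)} = \frac{-55 + H}{8 H}$ ($n{\left(H \right)} = \frac{\left(H - 55\right) \frac{1}{H + H}}{4} = \frac{\left(-55 + H\right) \frac{1}{2 H}}{4} = \frac{\frac{1}{2} \frac{1}{H} \left(-55 + H\right)}{4} = \frac{-55 + H}{8 H}$)
$n{\left(\sqrt{58 + 10} \right)} - 4715 = \frac{-55 + \sqrt{58 + 10}}{8 \sqrt{58 + 10}} - 4715 = \frac{-55 + \sqrt{68}}{8 \sqrt{68}} - 4715 = \frac{-55 + 2 \sqrt{17}}{8 \cdot 2 \sqrt{17}} - 4715 = \frac{\frac{\sqrt{17}}{34} \left(-55 + 2 \sqrt{17}\right)}{8} - 4715 = \frac{\sqrt{17} \left(-55 + 2 \sqrt{17}\right)}{272} - 4715 = -4715 + \frac{\sqrt{17} \left(-55 + 2 \sqrt{17}\right)}{272}$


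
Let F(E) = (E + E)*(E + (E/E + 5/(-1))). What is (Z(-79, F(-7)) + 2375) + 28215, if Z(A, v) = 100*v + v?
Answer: 46144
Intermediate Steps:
F(E) = 2*E*(-4 + E) (F(E) = (2*E)*(E + (1 + 5*(-1))) = (2*E)*(E + (1 - 5)) = (2*E)*(E - 4) = (2*E)*(-4 + E) = 2*E*(-4 + E))
Z(A, v) = 101*v
(Z(-79, F(-7)) + 2375) + 28215 = (101*(2*(-7)*(-4 - 7)) + 2375) + 28215 = (101*(2*(-7)*(-11)) + 2375) + 28215 = (101*154 + 2375) + 28215 = (15554 + 2375) + 28215 = 17929 + 28215 = 46144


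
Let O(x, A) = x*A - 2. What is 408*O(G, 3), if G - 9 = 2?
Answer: 12648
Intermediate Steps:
G = 11 (G = 9 + 2 = 11)
O(x, A) = -2 + A*x (O(x, A) = A*x - 2 = -2 + A*x)
408*O(G, 3) = 408*(-2 + 3*11) = 408*(-2 + 33) = 408*31 = 12648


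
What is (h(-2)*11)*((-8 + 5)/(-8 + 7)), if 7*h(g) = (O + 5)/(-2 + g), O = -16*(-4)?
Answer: -2277/28 ≈ -81.321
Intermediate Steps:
O = 64 (O = -4*(-16) = 64)
h(g) = 69/(7*(-2 + g)) (h(g) = ((64 + 5)/(-2 + g))/7 = (69/(-2 + g))/7 = 69/(7*(-2 + g)))
(h(-2)*11)*((-8 + 5)/(-8 + 7)) = ((69/(7*(-2 - 2)))*11)*((-8 + 5)/(-8 + 7)) = (((69/7)/(-4))*11)*(-3/(-1)) = (((69/7)*(-1/4))*11)*(-3*(-1)) = -69/28*11*3 = -759/28*3 = -2277/28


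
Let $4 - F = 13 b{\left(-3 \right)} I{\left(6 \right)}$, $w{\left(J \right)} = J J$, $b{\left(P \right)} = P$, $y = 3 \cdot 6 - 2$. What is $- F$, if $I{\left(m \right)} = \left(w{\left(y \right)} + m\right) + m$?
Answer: $-10456$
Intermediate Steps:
$y = 16$ ($y = 18 - 2 = 16$)
$w{\left(J \right)} = J^{2}$
$I{\left(m \right)} = 256 + 2 m$ ($I{\left(m \right)} = \left(16^{2} + m\right) + m = \left(256 + m\right) + m = 256 + 2 m$)
$F = 10456$ ($F = 4 - 13 \left(-3\right) \left(256 + 2 \cdot 6\right) = 4 - - 39 \left(256 + 12\right) = 4 - \left(-39\right) 268 = 4 - -10452 = 4 + 10452 = 10456$)
$- F = \left(-1\right) 10456 = -10456$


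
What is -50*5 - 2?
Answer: -252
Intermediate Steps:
-50*5 - 2 = -10*25 - 2 = -250 - 2 = -252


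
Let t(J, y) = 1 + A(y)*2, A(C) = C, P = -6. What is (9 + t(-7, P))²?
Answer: 4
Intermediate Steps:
t(J, y) = 1 + 2*y (t(J, y) = 1 + y*2 = 1 + 2*y)
(9 + t(-7, P))² = (9 + (1 + 2*(-6)))² = (9 + (1 - 12))² = (9 - 11)² = (-2)² = 4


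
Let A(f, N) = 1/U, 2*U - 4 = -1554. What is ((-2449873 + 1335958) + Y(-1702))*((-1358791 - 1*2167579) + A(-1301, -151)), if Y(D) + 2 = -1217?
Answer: 3047590690889634/775 ≈ 3.9324e+12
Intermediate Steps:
U = -775 (U = 2 + (1/2)*(-1554) = 2 - 777 = -775)
Y(D) = -1219 (Y(D) = -2 - 1217 = -1219)
A(f, N) = -1/775 (A(f, N) = 1/(-775) = -1/775)
((-2449873 + 1335958) + Y(-1702))*((-1358791 - 1*2167579) + A(-1301, -151)) = ((-2449873 + 1335958) - 1219)*((-1358791 - 1*2167579) - 1/775) = (-1113915 - 1219)*((-1358791 - 2167579) - 1/775) = -1115134*(-3526370 - 1/775) = -1115134*(-2732936751/775) = 3047590690889634/775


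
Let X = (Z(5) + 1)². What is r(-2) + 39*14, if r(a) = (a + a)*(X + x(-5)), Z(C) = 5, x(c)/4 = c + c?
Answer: 562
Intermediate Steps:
x(c) = 8*c (x(c) = 4*(c + c) = 4*(2*c) = 8*c)
X = 36 (X = (5 + 1)² = 6² = 36)
r(a) = -8*a (r(a) = (a + a)*(36 + 8*(-5)) = (2*a)*(36 - 40) = (2*a)*(-4) = -8*a)
r(-2) + 39*14 = -8*(-2) + 39*14 = 16 + 546 = 562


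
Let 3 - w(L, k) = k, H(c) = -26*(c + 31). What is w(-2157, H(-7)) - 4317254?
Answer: -4316627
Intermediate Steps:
H(c) = -806 - 26*c (H(c) = -26*(31 + c) = -806 - 26*c)
w(L, k) = 3 - k
w(-2157, H(-7)) - 4317254 = (3 - (-806 - 26*(-7))) - 4317254 = (3 - (-806 + 182)) - 4317254 = (3 - 1*(-624)) - 4317254 = (3 + 624) - 4317254 = 627 - 4317254 = -4316627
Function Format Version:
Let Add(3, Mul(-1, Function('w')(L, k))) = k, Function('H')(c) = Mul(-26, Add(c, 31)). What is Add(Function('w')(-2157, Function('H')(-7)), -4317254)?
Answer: -4316627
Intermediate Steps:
Function('H')(c) = Add(-806, Mul(-26, c)) (Function('H')(c) = Mul(-26, Add(31, c)) = Add(-806, Mul(-26, c)))
Function('w')(L, k) = Add(3, Mul(-1, k))
Add(Function('w')(-2157, Function('H')(-7)), -4317254) = Add(Add(3, Mul(-1, Add(-806, Mul(-26, -7)))), -4317254) = Add(Add(3, Mul(-1, Add(-806, 182))), -4317254) = Add(Add(3, Mul(-1, -624)), -4317254) = Add(Add(3, 624), -4317254) = Add(627, -4317254) = -4316627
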